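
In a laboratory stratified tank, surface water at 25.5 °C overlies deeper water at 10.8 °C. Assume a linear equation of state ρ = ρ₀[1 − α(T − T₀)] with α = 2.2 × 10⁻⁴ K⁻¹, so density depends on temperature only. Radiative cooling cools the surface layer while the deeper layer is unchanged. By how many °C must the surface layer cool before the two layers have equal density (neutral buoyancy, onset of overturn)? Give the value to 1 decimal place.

With temperature the only control, equal density requires T_surf′ = T_deep.
T_surf′ = 10.8 °C.
Cooling required: 25.5 − 10.8 = 14.7 °C.

14.7 °C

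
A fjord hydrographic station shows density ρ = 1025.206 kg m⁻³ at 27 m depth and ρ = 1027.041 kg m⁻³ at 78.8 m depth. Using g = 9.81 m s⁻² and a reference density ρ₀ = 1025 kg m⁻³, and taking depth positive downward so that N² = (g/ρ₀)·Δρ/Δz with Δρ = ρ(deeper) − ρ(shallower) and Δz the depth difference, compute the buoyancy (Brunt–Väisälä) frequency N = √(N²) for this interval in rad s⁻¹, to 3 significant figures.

Δρ = 1027.041 − 1025.206 = 1.835 kg m⁻³ over Δz = 78.8 − 27 = 51.8 m.
N² = (9.81/1025) × (1.835/51.8) = 3.3904 × 10⁻⁴ s⁻².
N = √(3.3904 × 10⁻⁴) = 0.018413 rad s⁻¹ ≈ 0.0184 rad s⁻¹.

0.0184 rad s⁻¹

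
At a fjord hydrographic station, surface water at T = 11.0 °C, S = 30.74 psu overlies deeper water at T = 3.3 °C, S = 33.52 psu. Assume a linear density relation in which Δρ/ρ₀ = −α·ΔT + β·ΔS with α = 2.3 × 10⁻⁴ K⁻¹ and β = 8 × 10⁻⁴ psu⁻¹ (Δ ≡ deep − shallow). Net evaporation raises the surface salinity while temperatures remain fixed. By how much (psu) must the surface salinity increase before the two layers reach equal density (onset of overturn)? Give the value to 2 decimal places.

Neutral buoyancy requires −α(T_deep − T_surf) + β(S_deep − S_surf′) = 0.
S_surf′ = S_deep − (α/β)·ΔT = 33.52 − (2.3 × 10⁻⁴/8 × 10⁻⁴)·(-7.7) = 35.7338 psu.
Increase required: 35.7338 − 30.74 = 4.9938 psu.

4.99 psu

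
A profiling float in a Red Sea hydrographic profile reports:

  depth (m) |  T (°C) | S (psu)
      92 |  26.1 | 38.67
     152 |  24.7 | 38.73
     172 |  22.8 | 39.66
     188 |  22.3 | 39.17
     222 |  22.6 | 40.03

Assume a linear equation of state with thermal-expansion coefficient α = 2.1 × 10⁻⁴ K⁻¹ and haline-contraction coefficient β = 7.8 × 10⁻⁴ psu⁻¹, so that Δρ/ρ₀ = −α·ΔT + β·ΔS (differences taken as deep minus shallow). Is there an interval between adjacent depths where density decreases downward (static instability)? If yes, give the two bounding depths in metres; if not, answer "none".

Evaluate Δρ/ρ₀ = −αΔT + βΔS across each adjacent pair:
  92–152 m: −αΔT+βΔS = −(2.1 × 10⁻⁴)(-1.4)+(7.8 × 10⁻⁴)(+0.06) = 3.4 × 10⁻⁴ → stable
  152–172 m: −αΔT+βΔS = −(2.1 × 10⁻⁴)(-1.9)+(7.8 × 10⁻⁴)(+0.93) = 1.1 × 10⁻³ → stable
  172–188 m: −αΔT+βΔS = −(2.1 × 10⁻⁴)(-0.5)+(7.8 × 10⁻⁴)(-0.49) = -2.8 × 10⁻⁴ → UNSTABLE
  188–222 m: −αΔT+βΔS = −(2.1 × 10⁻⁴)(+0.3)+(7.8 × 10⁻⁴)(+0.86) = 6.1 × 10⁻⁴ → stable
The 172–188 m interval has Δρ < 0: lighter water underlies denser water.

172–188 m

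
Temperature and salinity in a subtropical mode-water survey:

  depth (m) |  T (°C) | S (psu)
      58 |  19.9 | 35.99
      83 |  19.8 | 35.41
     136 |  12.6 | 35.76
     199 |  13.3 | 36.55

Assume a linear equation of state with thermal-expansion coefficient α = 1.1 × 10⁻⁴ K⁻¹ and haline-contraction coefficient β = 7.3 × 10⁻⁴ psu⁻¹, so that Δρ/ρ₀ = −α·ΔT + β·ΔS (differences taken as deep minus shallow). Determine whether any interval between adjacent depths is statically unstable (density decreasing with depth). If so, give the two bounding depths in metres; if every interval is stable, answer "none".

Evaluate Δρ/ρ₀ = −αΔT + βΔS across each adjacent pair:
  58–83 m: −αΔT+βΔS = −(1.1 × 10⁻⁴)(-0.1)+(7.3 × 10⁻⁴)(-0.58) = -4.1 × 10⁻⁴ → UNSTABLE
  83–136 m: −αΔT+βΔS = −(1.1 × 10⁻⁴)(-7.2)+(7.3 × 10⁻⁴)(+0.35) = 1.0 × 10⁻³ → stable
  136–199 m: −αΔT+βΔS = −(1.1 × 10⁻⁴)(+0.7)+(7.3 × 10⁻⁴)(+0.79) = 5.0 × 10⁻⁴ → stable
The 58–83 m interval has Δρ < 0: lighter water underlies denser water.

58–83 m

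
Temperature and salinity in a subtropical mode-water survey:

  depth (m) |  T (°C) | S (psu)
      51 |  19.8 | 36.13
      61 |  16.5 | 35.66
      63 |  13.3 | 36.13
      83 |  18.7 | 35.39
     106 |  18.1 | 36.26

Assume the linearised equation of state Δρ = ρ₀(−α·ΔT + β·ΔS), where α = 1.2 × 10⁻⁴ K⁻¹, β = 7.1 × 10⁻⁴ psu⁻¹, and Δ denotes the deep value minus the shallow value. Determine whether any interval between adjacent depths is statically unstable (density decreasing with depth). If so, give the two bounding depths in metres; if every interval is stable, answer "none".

Evaluate Δρ/ρ₀ = −αΔT + βΔS across each adjacent pair:
  51–61 m: −αΔT+βΔS = −(1.2 × 10⁻⁴)(-3.3)+(7.1 × 10⁻⁴)(-0.47) = 6.2 × 10⁻⁵ → stable
  61–63 m: −αΔT+βΔS = −(1.2 × 10⁻⁴)(-3.2)+(7.1 × 10⁻⁴)(+0.47) = 7.2 × 10⁻⁴ → stable
  63–83 m: −αΔT+βΔS = −(1.2 × 10⁻⁴)(+5.4)+(7.1 × 10⁻⁴)(-0.74) = -1.2 × 10⁻³ → UNSTABLE
  83–106 m: −αΔT+βΔS = −(1.2 × 10⁻⁴)(-0.6)+(7.1 × 10⁻⁴)(+0.87) = 6.9 × 10⁻⁴ → stable
The 63–83 m interval has Δρ < 0: lighter water underlies denser water.

63–83 m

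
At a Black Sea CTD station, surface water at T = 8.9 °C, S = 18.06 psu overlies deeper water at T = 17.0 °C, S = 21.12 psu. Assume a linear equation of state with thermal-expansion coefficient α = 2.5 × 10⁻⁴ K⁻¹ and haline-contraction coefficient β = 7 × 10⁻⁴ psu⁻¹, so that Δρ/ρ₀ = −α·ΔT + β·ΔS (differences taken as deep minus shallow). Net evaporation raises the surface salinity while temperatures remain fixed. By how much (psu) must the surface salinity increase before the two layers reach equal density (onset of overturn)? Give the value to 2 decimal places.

Neutral buoyancy requires −α(T_deep − T_surf) + β(S_deep − S_surf′) = 0.
S_surf′ = S_deep − (α/β)·ΔT = 21.12 − (2.5 × 10⁻⁴/7 × 10⁻⁴)·(+8.1) = 18.2271 psu.
Increase required: 18.2271 − 18.06 = 0.1671 psu.

0.17 psu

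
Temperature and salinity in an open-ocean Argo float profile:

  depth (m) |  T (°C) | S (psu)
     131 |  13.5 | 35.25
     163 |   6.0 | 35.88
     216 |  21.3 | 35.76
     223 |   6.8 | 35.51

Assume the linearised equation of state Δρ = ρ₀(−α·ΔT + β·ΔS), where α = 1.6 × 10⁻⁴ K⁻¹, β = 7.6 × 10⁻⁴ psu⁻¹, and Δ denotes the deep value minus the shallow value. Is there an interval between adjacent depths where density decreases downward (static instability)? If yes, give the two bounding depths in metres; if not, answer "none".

163–216 m

Evaluate Δρ/ρ₀ = −αΔT + βΔS across each adjacent pair:
  131–163 m: −αΔT+βΔS = −(1.6 × 10⁻⁴)(-7.5)+(7.6 × 10⁻⁴)(+0.63) = 1.7 × 10⁻³ → stable
  163–216 m: −αΔT+βΔS = −(1.6 × 10⁻⁴)(+15.3)+(7.6 × 10⁻⁴)(-0.12) = -2.5 × 10⁻³ → UNSTABLE
  216–223 m: −αΔT+βΔS = −(1.6 × 10⁻⁴)(-14.5)+(7.6 × 10⁻⁴)(-0.25) = 2.1 × 10⁻³ → stable
The 163–216 m interval has Δρ < 0: lighter water underlies denser water.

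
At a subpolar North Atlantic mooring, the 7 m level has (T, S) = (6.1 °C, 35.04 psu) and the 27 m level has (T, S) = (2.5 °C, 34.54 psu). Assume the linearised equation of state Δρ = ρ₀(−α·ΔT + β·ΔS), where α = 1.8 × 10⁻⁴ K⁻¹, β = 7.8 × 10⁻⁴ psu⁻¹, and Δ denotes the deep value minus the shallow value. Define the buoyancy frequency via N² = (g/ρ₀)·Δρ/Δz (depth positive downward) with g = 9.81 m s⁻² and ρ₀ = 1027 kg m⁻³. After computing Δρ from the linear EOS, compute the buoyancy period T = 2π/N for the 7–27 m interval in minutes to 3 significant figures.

ΔT = -3.6 K, ΔS = -0.50 psu (deep − shallow).
Δρ/ρ₀ = −αΔT + βΔS = 6.48 × 10⁻⁴ − 3.90 × 10⁻⁴ = 2.58 × 10⁻⁴, so Δρ ≈ 0.2650 kg m⁻³.
N² = (g/ρ₀)·Δρ/Δz = g·(Δρ/ρ₀)/Δz = 9.81 × 2.58 × 10⁻⁴ / 20 = 1.2655 × 10⁻⁴ s⁻².
N = √(1.2655 × 10⁻⁴) = 0.011249 rad s⁻¹ → T = 2π/N = 558.56 s = 9.3093 min ≈ 9.31 min.

9.31 min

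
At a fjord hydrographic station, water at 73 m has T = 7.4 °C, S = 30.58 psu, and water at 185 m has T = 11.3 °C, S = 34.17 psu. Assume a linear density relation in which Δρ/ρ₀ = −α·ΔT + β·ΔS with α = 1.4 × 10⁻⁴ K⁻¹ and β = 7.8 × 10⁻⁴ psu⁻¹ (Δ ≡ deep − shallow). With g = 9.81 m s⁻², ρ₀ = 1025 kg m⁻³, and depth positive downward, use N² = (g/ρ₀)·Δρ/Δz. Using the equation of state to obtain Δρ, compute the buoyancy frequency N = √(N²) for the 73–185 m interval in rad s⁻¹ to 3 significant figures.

0.0141 rad s⁻¹

ΔT = +3.9 K, ΔS = +3.59 psu (deep − shallow).
Δρ/ρ₀ = −αΔT + βΔS = -5.46 × 10⁻⁴ + 2.8002 × 10⁻³ = 2.2542 × 10⁻³, so Δρ ≈ 2.311 kg m⁻³.
N² = (g/ρ₀)·Δρ/Δz = g·(Δρ/ρ₀)/Δz = 9.81 × 2.2542 × 10⁻³ / 112 = 1.9744 × 10⁻⁴ s⁻².
N = √(1.9744 × 10⁻⁴) = 0.014051 rad s⁻¹ ≈ 0.0141 rad s⁻¹.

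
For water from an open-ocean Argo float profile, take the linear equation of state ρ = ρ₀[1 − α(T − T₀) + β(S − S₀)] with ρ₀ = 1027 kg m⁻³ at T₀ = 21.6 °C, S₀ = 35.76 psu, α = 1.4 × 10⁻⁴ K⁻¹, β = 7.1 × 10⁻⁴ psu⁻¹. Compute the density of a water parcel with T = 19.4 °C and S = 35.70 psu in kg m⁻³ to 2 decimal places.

T − T₀ = -2.2 K, S − S₀ = -0.06 psu.
Bracket = 1 − α·(-2.2) + β·(-0.06) = 1 + (2.654 × 10⁻⁴) = 1.0002654.
ρ = 1027 × 1.0002654 = 1027.27 kg m⁻³.

1027.27 kg m⁻³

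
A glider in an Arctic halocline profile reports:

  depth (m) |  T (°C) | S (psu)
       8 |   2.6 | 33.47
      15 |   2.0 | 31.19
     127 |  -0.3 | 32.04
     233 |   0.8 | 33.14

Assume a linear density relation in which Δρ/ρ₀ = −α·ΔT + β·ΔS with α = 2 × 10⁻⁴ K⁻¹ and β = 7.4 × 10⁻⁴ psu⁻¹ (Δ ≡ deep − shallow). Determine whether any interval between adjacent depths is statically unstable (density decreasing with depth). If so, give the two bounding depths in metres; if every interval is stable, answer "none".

8–15 m

Evaluate Δρ/ρ₀ = −αΔT + βΔS across each adjacent pair:
  8–15 m: −αΔT+βΔS = −(2 × 10⁻⁴)(-0.6)+(7.4 × 10⁻⁴)(-2.28) = -1.6 × 10⁻³ → UNSTABLE
  15–127 m: −αΔT+βΔS = −(2 × 10⁻⁴)(-2.3)+(7.4 × 10⁻⁴)(+0.85) = 1.1 × 10⁻³ → stable
  127–233 m: −αΔT+βΔS = −(2 × 10⁻⁴)(+1.1)+(7.4 × 10⁻⁴)(+1.10) = 5.9 × 10⁻⁴ → stable
The 8–15 m interval has Δρ < 0: lighter water underlies denser water.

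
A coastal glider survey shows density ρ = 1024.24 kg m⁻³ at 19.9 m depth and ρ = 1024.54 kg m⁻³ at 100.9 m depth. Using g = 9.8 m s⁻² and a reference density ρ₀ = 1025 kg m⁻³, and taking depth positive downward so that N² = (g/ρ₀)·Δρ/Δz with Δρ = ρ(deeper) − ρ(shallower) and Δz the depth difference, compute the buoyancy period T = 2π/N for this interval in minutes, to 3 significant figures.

Δρ = 1024.54 − 1024.24 = 0.30 kg m⁻³ over Δz = 100.9 − 19.9 = 81 m.
N² = (9.8/1025) × (0.30/81) = 3.5411 × 10⁻⁵ s⁻².
N = √(3.5411 × 10⁻⁵) = 5.9507 × 10⁻³ rad s⁻¹, so T = 2π/N = 1.0559 × 10³ s = 17.598 min ≈ 17.6 min.

17.6 min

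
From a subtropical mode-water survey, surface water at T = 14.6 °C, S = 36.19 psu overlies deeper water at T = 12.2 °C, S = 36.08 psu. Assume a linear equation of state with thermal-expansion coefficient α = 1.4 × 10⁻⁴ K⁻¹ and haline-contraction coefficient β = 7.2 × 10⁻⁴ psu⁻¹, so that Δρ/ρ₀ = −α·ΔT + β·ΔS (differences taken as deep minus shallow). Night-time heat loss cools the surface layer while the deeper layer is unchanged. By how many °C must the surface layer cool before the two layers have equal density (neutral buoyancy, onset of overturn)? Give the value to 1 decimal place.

1.8 °C

Neutral buoyancy requires Δρ = 0, i.e. −α(T_deep − T_surf′) + β(S_deep − S_surf) = 0.
T_surf′ = T_deep − (β/α)·ΔS = 12.2 − (7.2 × 10⁻⁴/1.4 × 10⁻⁴)·(-0.11) = 12.766 °C.
Cooling required: 14.6 − (12.766) = 1.834 °C.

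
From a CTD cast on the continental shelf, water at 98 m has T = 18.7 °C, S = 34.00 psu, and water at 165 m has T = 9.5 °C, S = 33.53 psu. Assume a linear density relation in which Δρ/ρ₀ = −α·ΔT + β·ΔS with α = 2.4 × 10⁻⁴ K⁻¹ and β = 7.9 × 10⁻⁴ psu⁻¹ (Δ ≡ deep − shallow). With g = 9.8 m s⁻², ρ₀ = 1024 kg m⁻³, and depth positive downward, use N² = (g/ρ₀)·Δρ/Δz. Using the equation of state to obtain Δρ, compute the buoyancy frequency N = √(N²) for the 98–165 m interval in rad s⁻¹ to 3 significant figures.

ΔT = -9.2 K, ΔS = -0.47 psu (deep − shallow).
Δρ/ρ₀ = −αΔT + βΔS = 2.208 × 10⁻³ − 3.713 × 10⁻⁴ = 1.8367 × 10⁻³, so Δρ ≈ 1.881 kg m⁻³.
N² = (g/ρ₀)·Δρ/Δz = g·(Δρ/ρ₀)/Δz = 9.8 × 1.8367 × 10⁻³ / 67 = 2.6865 × 10⁻⁴ s⁻².
N = √(2.6865 × 10⁻⁴) = 0.016391 rad s⁻¹ ≈ 0.0164 rad s⁻¹.

0.0164 rad s⁻¹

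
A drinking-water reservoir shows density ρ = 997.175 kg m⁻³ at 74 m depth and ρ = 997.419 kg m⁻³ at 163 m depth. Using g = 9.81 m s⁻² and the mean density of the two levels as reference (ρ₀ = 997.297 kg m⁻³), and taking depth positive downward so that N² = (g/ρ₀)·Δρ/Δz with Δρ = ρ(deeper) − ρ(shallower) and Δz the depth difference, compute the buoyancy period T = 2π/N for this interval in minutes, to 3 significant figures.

20.2 min

Δρ = 997.419 − 997.175 = 0.244 kg m⁻³ over Δz = 163 − 74 = 89 m.
N² = (9.81/997.297) × (0.244/89) = 2.6968 × 10⁻⁵ s⁻².
N = √(2.6968 × 10⁻⁵) = 5.1931 × 10⁻³ rad s⁻¹, so T = 2π/N = 1.2099 × 10³ s = 20.165 min ≈ 20.2 min.
A positive N² confirms static stability across the interval.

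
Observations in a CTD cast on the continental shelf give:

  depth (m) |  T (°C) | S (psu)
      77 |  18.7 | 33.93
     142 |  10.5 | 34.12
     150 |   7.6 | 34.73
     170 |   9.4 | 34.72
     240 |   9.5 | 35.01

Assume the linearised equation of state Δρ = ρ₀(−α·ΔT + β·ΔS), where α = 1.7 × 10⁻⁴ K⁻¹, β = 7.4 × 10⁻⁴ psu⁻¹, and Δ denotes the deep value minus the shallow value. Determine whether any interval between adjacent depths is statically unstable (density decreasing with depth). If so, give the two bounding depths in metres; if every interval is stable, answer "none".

150–170 m

Evaluate Δρ/ρ₀ = −αΔT + βΔS across each adjacent pair:
  77–142 m: −αΔT+βΔS = −(1.7 × 10⁻⁴)(-8.2)+(7.4 × 10⁻⁴)(+0.19) = 1.5 × 10⁻³ → stable
  142–150 m: −αΔT+βΔS = −(1.7 × 10⁻⁴)(-2.9)+(7.4 × 10⁻⁴)(+0.61) = 9.4 × 10⁻⁴ → stable
  150–170 m: −αΔT+βΔS = −(1.7 × 10⁻⁴)(+1.8)+(7.4 × 10⁻⁴)(-0.01) = -3.1 × 10⁻⁴ → UNSTABLE
  170–240 m: −αΔT+βΔS = −(1.7 × 10⁻⁴)(+0.1)+(7.4 × 10⁻⁴)(+0.29) = 2.0 × 10⁻⁴ → stable
The 150–170 m interval has Δρ < 0: lighter water underlies denser water.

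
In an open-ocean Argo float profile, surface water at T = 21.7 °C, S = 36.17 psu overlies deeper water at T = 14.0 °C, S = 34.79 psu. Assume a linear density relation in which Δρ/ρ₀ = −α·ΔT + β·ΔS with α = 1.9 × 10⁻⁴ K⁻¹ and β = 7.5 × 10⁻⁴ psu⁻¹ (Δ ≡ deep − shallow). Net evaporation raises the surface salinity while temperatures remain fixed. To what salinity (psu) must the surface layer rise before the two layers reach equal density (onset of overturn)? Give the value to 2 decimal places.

Neutral buoyancy requires −α(T_deep − T_surf) + β(S_deep − S_surf′) = 0.
S_surf′ = S_deep − (α/β)·ΔT = 34.79 − (1.9 × 10⁻⁴/7.5 × 10⁻⁴)·(-7.7) = 36.7407 psu.
Increase required: 36.7407 − 36.17 = 0.5707 psu.

36.74 psu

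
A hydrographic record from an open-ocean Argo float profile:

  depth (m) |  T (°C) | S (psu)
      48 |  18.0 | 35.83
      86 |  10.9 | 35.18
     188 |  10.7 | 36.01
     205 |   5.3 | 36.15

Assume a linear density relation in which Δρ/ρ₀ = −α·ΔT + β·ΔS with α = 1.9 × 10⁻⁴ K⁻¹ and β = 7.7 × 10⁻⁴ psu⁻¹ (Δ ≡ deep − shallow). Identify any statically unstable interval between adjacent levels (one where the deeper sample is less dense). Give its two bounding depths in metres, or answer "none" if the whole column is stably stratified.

Evaluate Δρ/ρ₀ = −αΔT + βΔS across each adjacent pair:
  48–86 m: −αΔT+βΔS = −(1.9 × 10⁻⁴)(-7.1)+(7.7 × 10⁻⁴)(-0.65) = 8.5 × 10⁻⁴ → stable
  86–188 m: −αΔT+βΔS = −(1.9 × 10⁻⁴)(-0.2)+(7.7 × 10⁻⁴)(+0.83) = 6.8 × 10⁻⁴ → stable
  188–205 m: −αΔT+βΔS = −(1.9 × 10⁻⁴)(-5.4)+(7.7 × 10⁻⁴)(+0.14) = 1.1 × 10⁻³ → stable
Every interval has Δρ > 0: the column is stably stratified throughout.

none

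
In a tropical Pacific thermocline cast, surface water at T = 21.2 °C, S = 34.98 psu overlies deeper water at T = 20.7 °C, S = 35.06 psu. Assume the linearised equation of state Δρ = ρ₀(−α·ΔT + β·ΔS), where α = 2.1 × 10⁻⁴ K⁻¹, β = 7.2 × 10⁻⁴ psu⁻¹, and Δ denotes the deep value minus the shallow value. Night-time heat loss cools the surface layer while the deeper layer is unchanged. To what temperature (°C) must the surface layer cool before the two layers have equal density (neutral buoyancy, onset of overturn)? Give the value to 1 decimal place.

20.4 °C

Neutral buoyancy requires Δρ = 0, i.e. −α(T_deep − T_surf′) + β(S_deep − S_surf) = 0.
T_surf′ = T_deep − (β/α)·ΔS = 20.7 − (7.2 × 10⁻⁴/2.1 × 10⁻⁴)·(+0.08) = 20.426 °C.
Cooling required: 21.2 − (20.426) = 0.774 °C.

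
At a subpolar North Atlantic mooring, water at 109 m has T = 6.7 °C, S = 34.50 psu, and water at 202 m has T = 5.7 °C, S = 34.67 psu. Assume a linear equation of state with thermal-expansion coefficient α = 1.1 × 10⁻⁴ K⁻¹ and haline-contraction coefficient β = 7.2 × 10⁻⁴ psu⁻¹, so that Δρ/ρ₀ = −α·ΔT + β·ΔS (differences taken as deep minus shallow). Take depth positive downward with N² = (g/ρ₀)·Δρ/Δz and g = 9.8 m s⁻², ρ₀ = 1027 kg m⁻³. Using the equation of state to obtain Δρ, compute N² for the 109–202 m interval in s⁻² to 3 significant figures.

ΔT = -1.0 K, ΔS = +0.17 psu (deep − shallow).
Δρ/ρ₀ = −αΔT + βΔS = 1.10 × 10⁻⁴ + 1.224 × 10⁻⁴ = 2.324 × 10⁻⁴, so Δρ ≈ 0.2387 kg m⁻³.
N² = (g/ρ₀)·Δρ/Δz = g·(Δρ/ρ₀)/Δz = 9.8 × 2.324 × 10⁻⁴ / 93 = 2.4489 × 10⁻⁵ s⁻² ≈ 2.45 × 10⁻⁵ s⁻².

2.45 × 10⁻⁵ s⁻²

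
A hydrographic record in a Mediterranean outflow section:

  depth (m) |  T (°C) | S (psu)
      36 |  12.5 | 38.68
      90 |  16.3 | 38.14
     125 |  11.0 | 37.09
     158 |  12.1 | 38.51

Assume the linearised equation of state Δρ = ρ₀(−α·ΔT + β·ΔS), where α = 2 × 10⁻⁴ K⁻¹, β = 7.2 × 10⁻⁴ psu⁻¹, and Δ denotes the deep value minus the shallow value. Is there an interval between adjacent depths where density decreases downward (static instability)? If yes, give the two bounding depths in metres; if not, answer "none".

36–90 m

Evaluate Δρ/ρ₀ = −αΔT + βΔS across each adjacent pair:
  36–90 m: −αΔT+βΔS = −(2 × 10⁻⁴)(+3.8)+(7.2 × 10⁻⁴)(-0.54) = -1.1 × 10⁻³ → UNSTABLE
  90–125 m: −αΔT+βΔS = −(2 × 10⁻⁴)(-5.3)+(7.2 × 10⁻⁴)(-1.05) = 3.0 × 10⁻⁴ → stable
  125–158 m: −αΔT+βΔS = −(2 × 10⁻⁴)(+1.1)+(7.2 × 10⁻⁴)(+1.42) = 8.0 × 10⁻⁴ → stable
The 36–90 m interval has Δρ < 0: lighter water underlies denser water.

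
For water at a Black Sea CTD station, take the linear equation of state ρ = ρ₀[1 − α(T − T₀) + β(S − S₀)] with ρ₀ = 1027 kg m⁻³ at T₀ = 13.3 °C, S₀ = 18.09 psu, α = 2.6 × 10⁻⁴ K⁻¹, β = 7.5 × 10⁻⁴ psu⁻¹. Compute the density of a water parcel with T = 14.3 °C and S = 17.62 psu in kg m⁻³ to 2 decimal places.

1026.37 kg m⁻³

T − T₀ = +1.0 K, S − S₀ = -0.47 psu.
Bracket = 1 − α·(+1.0) + β·(-0.47) = 1 + (-6.125 × 10⁻⁴) = 0.9993875.
ρ = 1027 × 0.9993875 = 1026.37 kg m⁻³.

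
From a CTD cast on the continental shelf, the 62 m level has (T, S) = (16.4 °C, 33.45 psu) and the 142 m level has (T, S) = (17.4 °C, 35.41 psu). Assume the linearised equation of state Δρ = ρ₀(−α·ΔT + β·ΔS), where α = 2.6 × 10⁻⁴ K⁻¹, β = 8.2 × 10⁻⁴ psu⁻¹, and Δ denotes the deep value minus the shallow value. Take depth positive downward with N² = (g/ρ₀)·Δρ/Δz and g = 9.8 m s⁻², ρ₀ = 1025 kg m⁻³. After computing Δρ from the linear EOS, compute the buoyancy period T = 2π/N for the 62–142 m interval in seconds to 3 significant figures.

489 s

ΔT = +1.0 K, ΔS = +1.96 psu (deep − shallow).
Δρ/ρ₀ = −αΔT + βΔS = -2.60 × 10⁻⁴ + 1.6072 × 10⁻³ = 1.3472 × 10⁻³, so Δρ ≈ 1.381 kg m⁻³.
N² = (g/ρ₀)·Δρ/Δz = g·(Δρ/ρ₀)/Δz = 9.8 × 1.3472 × 10⁻³ / 80 = 1.6503 × 10⁻⁴ s⁻².
N = √(1.6503 × 10⁻⁴) = 0.012846 rad s⁻¹ → T = 2π/N = 489.12 s ≈ 489 s.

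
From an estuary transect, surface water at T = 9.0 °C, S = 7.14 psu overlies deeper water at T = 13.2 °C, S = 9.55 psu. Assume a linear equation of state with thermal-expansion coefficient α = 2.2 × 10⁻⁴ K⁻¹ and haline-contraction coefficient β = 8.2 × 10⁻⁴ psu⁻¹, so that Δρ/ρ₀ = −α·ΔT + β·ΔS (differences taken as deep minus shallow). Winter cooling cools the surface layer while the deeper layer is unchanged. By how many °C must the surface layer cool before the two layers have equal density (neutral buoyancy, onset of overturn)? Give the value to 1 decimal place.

Neutral buoyancy requires Δρ = 0, i.e. −α(T_deep − T_surf′) + β(S_deep − S_surf) = 0.
T_surf′ = T_deep − (β/α)·ΔS = 13.2 − (8.2 × 10⁻⁴/2.2 × 10⁻⁴)·(+2.41) = 4.217 °C.
Cooling required: 9.0 − (4.217) = 4.783 °C.

4.8 °C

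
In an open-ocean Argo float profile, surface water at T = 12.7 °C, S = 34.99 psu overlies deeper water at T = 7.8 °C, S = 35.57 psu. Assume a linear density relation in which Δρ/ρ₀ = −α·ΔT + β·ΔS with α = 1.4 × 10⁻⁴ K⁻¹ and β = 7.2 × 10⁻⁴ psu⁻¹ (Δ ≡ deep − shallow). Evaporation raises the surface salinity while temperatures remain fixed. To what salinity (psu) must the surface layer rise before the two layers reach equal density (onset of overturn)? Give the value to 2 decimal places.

36.52 psu

Neutral buoyancy requires −α(T_deep − T_surf) + β(S_deep − S_surf′) = 0.
S_surf′ = S_deep − (α/β)·ΔT = 35.57 − (1.4 × 10⁻⁴/7.2 × 10⁻⁴)·(-4.9) = 36.5228 psu.
Increase required: 36.5228 − 34.99 = 1.5328 psu.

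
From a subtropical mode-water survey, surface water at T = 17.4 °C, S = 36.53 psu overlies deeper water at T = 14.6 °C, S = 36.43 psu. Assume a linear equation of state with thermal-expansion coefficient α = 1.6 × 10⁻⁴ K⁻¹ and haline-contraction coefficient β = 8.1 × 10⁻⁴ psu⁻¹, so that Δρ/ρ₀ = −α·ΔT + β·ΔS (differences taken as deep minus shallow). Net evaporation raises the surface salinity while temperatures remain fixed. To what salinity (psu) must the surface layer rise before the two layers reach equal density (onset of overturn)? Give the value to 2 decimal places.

Neutral buoyancy requires −α(T_deep − T_surf) + β(S_deep − S_surf′) = 0.
S_surf′ = S_deep − (α/β)·ΔT = 36.43 − (1.6 × 10⁻⁴/8.1 × 10⁻⁴)·(-2.8) = 36.9831 psu.
Increase required: 36.9831 − 36.53 = 0.4531 psu.

36.98 psu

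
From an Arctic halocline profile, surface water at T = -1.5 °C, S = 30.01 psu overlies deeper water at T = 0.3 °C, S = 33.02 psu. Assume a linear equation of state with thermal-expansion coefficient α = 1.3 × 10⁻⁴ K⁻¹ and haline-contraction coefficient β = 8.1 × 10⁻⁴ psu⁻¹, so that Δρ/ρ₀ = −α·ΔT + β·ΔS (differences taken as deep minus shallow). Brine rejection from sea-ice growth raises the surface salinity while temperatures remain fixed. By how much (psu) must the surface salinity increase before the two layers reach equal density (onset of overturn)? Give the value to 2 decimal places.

Neutral buoyancy requires −α(T_deep − T_surf) + β(S_deep − S_surf′) = 0.
S_surf′ = S_deep − (α/β)·ΔT = 33.02 − (1.3 × 10⁻⁴/8.1 × 10⁻⁴)·(+1.8) = 32.7311 psu.
Increase required: 32.7311 − 30.01 = 2.7211 psu.

2.72 psu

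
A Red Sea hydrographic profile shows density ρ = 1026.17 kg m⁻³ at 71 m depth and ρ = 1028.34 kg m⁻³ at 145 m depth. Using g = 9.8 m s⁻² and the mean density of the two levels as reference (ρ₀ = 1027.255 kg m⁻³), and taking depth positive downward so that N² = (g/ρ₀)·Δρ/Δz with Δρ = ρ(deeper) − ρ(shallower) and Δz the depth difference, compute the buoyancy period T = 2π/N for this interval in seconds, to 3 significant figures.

376 s

Δρ = 1028.34 − 1026.17 = 2.17 kg m⁻³ over Δz = 145 − 71 = 74 m.
N² = (9.8/1027.255) × (2.17/74) = 2.7975 × 10⁻⁴ s⁻².
N = √(2.7975 × 10⁻⁴) = 0.016726 rad s⁻¹, so T = 2π/N = 375.65 s ≈ 376 s.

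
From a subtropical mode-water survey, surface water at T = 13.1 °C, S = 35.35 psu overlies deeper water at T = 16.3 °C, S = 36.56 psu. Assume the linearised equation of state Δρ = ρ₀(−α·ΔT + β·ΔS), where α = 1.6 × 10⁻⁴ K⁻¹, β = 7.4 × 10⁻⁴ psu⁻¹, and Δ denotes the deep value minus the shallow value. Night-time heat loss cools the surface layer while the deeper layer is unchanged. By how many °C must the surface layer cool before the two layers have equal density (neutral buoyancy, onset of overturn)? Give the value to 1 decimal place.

Neutral buoyancy requires Δρ = 0, i.e. −α(T_deep − T_surf′) + β(S_deep − S_surf) = 0.
T_surf′ = T_deep − (β/α)·ΔS = 16.3 − (7.4 × 10⁻⁴/1.6 × 10⁻⁴)·(+1.21) = 10.704 °C.
Cooling required: 13.1 − (10.704) = 2.396 °C.

2.4 °C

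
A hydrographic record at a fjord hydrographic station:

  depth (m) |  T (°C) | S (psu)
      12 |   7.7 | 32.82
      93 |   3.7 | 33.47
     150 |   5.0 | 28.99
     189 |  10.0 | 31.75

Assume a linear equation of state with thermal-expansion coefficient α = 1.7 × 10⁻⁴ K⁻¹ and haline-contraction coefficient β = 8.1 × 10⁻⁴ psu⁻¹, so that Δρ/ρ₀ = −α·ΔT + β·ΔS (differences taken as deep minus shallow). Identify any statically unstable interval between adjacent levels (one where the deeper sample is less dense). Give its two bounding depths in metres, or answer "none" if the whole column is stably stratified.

Evaluate Δρ/ρ₀ = −αΔT + βΔS across each adjacent pair:
  12–93 m: −αΔT+βΔS = −(1.7 × 10⁻⁴)(-4.0)+(8.1 × 10⁻⁴)(+0.65) = 1.2 × 10⁻³ → stable
  93–150 m: −αΔT+βΔS = −(1.7 × 10⁻⁴)(+1.3)+(8.1 × 10⁻⁴)(-4.48) = -3.8 × 10⁻³ → UNSTABLE
  150–189 m: −αΔT+βΔS = −(1.7 × 10⁻⁴)(+5.0)+(8.1 × 10⁻⁴)(+2.76) = 1.4 × 10⁻³ → stable
The 93–150 m interval has Δρ < 0: lighter water underlies denser water.

93–150 m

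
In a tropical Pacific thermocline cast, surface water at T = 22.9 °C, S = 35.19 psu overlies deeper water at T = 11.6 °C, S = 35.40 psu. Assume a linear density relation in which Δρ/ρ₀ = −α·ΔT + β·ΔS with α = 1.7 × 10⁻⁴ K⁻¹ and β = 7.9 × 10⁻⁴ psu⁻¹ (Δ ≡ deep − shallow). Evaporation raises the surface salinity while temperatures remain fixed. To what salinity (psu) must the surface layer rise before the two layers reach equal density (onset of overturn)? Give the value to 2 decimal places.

37.83 psu

Neutral buoyancy requires −α(T_deep − T_surf) + β(S_deep − S_surf′) = 0.
S_surf′ = S_deep − (α/β)·ΔT = 35.40 − (1.7 × 10⁻⁴/7.9 × 10⁻⁴)·(-11.3) = 37.8316 psu.
Increase required: 37.8316 − 35.19 = 2.6416 psu.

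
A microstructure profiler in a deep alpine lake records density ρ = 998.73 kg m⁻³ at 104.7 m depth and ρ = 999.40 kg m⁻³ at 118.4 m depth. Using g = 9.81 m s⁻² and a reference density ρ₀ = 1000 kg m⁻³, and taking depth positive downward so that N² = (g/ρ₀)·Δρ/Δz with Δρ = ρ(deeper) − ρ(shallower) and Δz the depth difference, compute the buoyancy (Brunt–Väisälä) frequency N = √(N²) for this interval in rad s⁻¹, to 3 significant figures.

0.0219 rad s⁻¹

Δρ = 999.40 − 998.73 = 0.67 kg m⁻³ over Δz = 118.4 − 104.7 = 13.7 m.
N² = (9.81/1000) × (0.67/13.7) = 4.7976 × 10⁻⁴ s⁻².
N = √(4.7976 × 10⁻⁴) = 0.021903 rad s⁻¹ ≈ 0.0219 rad s⁻¹.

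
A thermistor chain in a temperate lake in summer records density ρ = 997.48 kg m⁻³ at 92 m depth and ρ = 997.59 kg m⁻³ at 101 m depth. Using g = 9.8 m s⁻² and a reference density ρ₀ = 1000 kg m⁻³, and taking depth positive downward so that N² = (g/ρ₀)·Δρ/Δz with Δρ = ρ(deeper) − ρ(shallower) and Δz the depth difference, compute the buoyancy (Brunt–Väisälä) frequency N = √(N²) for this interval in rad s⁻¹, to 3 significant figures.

0.0109 rad s⁻¹

Δρ = 997.59 − 997.48 = 0.11 kg m⁻³ over Δz = 101 − 92 = 9 m.
N² = (9.8/1000) × (0.11/9) = 1.1978 × 10⁻⁴ s⁻².
N = √(1.1978 × 10⁻⁴) = 0.010944 rad s⁻¹ ≈ 0.0109 rad s⁻¹.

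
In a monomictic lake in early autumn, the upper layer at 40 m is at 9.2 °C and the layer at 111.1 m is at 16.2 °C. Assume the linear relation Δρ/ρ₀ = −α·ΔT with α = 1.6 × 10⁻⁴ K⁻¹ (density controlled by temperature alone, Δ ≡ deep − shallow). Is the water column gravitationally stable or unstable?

unstable

ΔT = 16.2 − 9.2 = +7.0 K, so Δρ/ρ₀ = −αΔT = -1.12 × 10⁻³.
Δρ/ρ₀ < 0, so Δρ < 0: deeper water is lighter → statically unstable; the column would overturn.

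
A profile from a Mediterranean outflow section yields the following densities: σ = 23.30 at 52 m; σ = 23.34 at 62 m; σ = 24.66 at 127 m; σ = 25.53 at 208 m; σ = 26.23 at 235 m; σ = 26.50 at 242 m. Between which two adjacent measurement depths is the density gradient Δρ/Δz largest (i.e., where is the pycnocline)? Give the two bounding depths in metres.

235–242 m

Compute the density gradient over each adjacent pair:
  52–62 m: Δρ/Δz = 0.04/10 = 4.0 × 10⁻³ kg m⁻⁴
  62–127 m: Δρ/Δz = 1.32/65 = 0.020 kg m⁻⁴
  127–208 m: Δρ/Δz = 0.87/81 = 0.011 kg m⁻⁴
  208–235 m: Δρ/Δz = 0.70/27 = 0.026 kg m⁻⁴
  235–242 m: Δρ/Δz = 0.27/7 = 0.039 kg m⁻⁴
The largest gradient is in the 235–242 m interval — the pycnocline.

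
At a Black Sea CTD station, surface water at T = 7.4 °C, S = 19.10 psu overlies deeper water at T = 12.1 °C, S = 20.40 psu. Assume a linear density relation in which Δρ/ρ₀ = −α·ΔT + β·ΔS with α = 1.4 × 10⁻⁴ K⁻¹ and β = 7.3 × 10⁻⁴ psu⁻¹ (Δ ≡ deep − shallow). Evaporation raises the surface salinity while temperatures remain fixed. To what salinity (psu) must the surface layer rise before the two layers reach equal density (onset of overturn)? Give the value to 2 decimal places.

19.50 psu

Neutral buoyancy requires −α(T_deep − T_surf) + β(S_deep − S_surf′) = 0.
S_surf′ = S_deep − (α/β)·ΔT = 20.40 − (1.4 × 10⁻⁴/7.3 × 10⁻⁴)·(+4.7) = 19.4986 psu.
Increase required: 19.4986 − 19.10 = 0.3986 psu.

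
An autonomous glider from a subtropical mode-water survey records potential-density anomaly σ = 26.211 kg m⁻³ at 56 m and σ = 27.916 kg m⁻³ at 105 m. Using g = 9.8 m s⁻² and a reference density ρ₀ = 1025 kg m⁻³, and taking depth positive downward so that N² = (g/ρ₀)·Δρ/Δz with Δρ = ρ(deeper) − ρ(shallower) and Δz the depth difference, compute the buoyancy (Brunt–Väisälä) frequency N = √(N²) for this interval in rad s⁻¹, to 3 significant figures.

0.0182 rad s⁻¹

Δρ = 1027.916 − 1026.211 = 1.705 kg m⁻³ over Δz = 105 − 56 = 49 m.
N² = (9.8/1025) × (1.705/49) = 3.3268 × 10⁻⁴ s⁻².
N = √(3.3268 × 10⁻⁴) = 0.018240 rad s⁻¹ ≈ 0.0182 rad s⁻¹.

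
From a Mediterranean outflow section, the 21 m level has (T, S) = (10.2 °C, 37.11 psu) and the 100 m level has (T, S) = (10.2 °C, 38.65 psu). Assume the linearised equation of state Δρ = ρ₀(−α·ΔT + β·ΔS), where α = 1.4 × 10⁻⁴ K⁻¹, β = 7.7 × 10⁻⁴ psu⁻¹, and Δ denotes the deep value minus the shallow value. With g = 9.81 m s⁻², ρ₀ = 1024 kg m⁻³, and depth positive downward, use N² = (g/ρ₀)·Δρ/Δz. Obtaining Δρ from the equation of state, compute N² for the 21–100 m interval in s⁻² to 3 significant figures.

ΔT = +0.0 K, ΔS = +1.54 psu (deep − shallow).
Δρ/ρ₀ = −αΔT + βΔS = 0 + 1.1858 × 10⁻³ = 1.1858 × 10⁻³, so Δρ ≈ 1.214 kg m⁻³.
N² = (g/ρ₀)·Δρ/Δz = g·(Δρ/ρ₀)/Δz = 9.81 × 1.1858 × 10⁻³ / 79 = 1.4725 × 10⁻⁴ s⁻² ≈ 1.47 × 10⁻⁴ s⁻².

1.47 × 10⁻⁴ s⁻²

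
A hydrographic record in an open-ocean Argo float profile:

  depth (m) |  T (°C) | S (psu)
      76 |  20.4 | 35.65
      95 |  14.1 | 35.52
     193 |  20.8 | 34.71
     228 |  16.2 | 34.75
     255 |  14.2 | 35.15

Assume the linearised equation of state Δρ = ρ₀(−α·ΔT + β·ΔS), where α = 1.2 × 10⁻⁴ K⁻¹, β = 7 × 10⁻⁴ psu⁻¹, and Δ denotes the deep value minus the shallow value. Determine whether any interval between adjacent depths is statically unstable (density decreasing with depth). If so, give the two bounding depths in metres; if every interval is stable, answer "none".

Evaluate Δρ/ρ₀ = −αΔT + βΔS across each adjacent pair:
  76–95 m: −αΔT+βΔS = −(1.2 × 10⁻⁴)(-6.3)+(7 × 10⁻⁴)(-0.13) = 6.6 × 10⁻⁴ → stable
  95–193 m: −αΔT+βΔS = −(1.2 × 10⁻⁴)(+6.7)+(7 × 10⁻⁴)(-0.81) = -1.4 × 10⁻³ → UNSTABLE
  193–228 m: −αΔT+βΔS = −(1.2 × 10⁻⁴)(-4.6)+(7 × 10⁻⁴)(+0.04) = 5.8 × 10⁻⁴ → stable
  228–255 m: −αΔT+βΔS = −(1.2 × 10⁻⁴)(-2.0)+(7 × 10⁻⁴)(+0.40) = 5.2 × 10⁻⁴ → stable
The 95–193 m interval has Δρ < 0: lighter water underlies denser water.

95–193 m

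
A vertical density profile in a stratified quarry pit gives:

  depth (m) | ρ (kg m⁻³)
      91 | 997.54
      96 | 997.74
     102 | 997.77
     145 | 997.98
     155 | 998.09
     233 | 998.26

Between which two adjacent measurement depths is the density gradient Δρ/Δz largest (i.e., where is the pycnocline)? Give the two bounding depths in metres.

Compute the density gradient over each adjacent pair:
  91–96 m: Δρ/Δz = 0.20/5 = 0.040 kg m⁻⁴
  96–102 m: Δρ/Δz = 0.03/6 = 5.0 × 10⁻³ kg m⁻⁴
  102–145 m: Δρ/Δz = 0.21/43 = 4.9 × 10⁻³ kg m⁻⁴
  145–155 m: Δρ/Δz = 0.11/10 = 0.011 kg m⁻⁴
  155–233 m: Δρ/Δz = 0.17/78 = 2.2 × 10⁻³ kg m⁻⁴
The largest gradient is in the 91–96 m interval — the pycnocline.

91–96 m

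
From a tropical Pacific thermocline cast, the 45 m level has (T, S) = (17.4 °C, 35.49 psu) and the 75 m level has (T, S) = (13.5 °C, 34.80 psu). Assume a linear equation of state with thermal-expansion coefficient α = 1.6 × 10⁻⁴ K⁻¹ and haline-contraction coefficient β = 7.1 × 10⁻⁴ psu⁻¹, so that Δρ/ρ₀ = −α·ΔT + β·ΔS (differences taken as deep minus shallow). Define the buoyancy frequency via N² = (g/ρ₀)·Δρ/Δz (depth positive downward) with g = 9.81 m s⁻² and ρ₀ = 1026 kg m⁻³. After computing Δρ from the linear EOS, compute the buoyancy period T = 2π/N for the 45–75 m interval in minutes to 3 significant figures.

ΔT = -3.9 K, ΔS = -0.69 psu (deep − shallow).
Δρ/ρ₀ = −αΔT + βΔS = 6.24 × 10⁻⁴ − 4.899 × 10⁻⁴ = 1.341 × 10⁻⁴, so Δρ ≈ 0.1376 kg m⁻³.
N² = (g/ρ₀)·Δρ/Δz = g·(Δρ/ρ₀)/Δz = 9.81 × 1.341 × 10⁻⁴ / 30 = 4.3851 × 10⁻⁵ s⁻².
N = √(4.3851 × 10⁻⁵) = 6.6220 × 10⁻³ rad s⁻¹ → T = 2π/N = 948.83 s = 15.814 min ≈ 15.8 min.

15.8 min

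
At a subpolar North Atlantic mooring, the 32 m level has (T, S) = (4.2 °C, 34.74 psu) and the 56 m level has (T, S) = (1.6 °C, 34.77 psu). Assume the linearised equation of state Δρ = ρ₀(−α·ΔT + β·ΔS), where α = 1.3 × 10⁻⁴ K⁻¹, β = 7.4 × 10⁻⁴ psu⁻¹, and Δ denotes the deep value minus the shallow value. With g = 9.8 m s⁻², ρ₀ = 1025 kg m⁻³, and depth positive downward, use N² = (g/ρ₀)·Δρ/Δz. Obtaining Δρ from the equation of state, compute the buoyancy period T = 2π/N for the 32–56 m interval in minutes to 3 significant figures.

ΔT = -2.6 K, ΔS = +0.03 psu (deep − shallow).
Δρ/ρ₀ = −αΔT + βΔS = 3.38 × 10⁻⁴ + 2.22 × 10⁻⁵ = 3.602 × 10⁻⁴, so Δρ ≈ 0.3692 kg m⁻³.
N² = (g/ρ₀)·Δρ/Δz = g·(Δρ/ρ₀)/Δz = 9.8 × 3.602 × 10⁻⁴ / 24 = 1.4708 × 10⁻⁴ s⁻².
N = √(1.4708 × 10⁻⁴) = 0.012128 rad s⁻¹ → T = 2π/N = 518.07 s = 8.6345 min ≈ 8.63 min.

8.63 min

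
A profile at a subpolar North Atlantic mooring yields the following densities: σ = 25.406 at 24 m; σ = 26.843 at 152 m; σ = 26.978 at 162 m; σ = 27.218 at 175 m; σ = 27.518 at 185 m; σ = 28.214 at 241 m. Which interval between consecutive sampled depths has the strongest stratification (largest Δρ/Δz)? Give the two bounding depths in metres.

Compute the density gradient over each adjacent pair:
  24–152 m: Δρ/Δz = 1.437/128 = 0.011 kg m⁻⁴
  152–162 m: Δρ/Δz = 0.135/10 = 0.014 kg m⁻⁴
  162–175 m: Δρ/Δz = 0.240/13 = 0.018 kg m⁻⁴
  175–185 m: Δρ/Δz = 0.300/10 = 0.030 kg m⁻⁴
  185–241 m: Δρ/Δz = 0.696/56 = 0.012 kg m⁻⁴
The largest gradient is in the 175–185 m interval — the pycnocline.

175–185 m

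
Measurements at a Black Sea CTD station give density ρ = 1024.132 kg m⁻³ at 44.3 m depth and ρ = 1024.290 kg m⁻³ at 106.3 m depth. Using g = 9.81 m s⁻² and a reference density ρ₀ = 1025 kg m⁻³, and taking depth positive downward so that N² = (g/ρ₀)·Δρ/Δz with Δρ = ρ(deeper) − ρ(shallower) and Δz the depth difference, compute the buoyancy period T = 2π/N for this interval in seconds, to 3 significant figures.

Δρ = 1024.290 − 1024.132 = 0.158 kg m⁻³ over Δz = 106.3 − 44.3 = 62 m.
N² = (9.81/1025) × (0.158/62) = 2.4390 × 10⁻⁵ s⁻².
N = √(2.4390 × 10⁻⁵) = 4.9386 × 10⁻³ rad s⁻¹, so T = 2π/N = 1.2723 × 10³ s ≈ 1.27 × 10³ s.

1.27 × 10³ s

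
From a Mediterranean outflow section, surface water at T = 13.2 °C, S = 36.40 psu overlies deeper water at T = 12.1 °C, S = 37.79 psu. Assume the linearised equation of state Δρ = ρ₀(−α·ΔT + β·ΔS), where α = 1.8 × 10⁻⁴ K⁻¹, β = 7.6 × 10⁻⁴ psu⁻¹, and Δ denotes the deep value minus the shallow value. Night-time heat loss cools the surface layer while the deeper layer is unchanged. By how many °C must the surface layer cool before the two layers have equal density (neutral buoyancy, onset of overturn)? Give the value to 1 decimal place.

7.0 °C

Neutral buoyancy requires Δρ = 0, i.e. −α(T_deep − T_surf′) + β(S_deep − S_surf) = 0.
T_surf′ = T_deep − (β/α)·ΔS = 12.1 − (7.6 × 10⁻⁴/1.8 × 10⁻⁴)·(+1.39) = 6.231 °C.
Cooling required: 13.2 − (6.231) = 6.969 °C.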